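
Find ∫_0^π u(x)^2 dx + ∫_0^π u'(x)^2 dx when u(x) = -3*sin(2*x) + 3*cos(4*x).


||u||_{H^1(0,π)}^2 = 99*π

u'(x) = -12*sin(4*x) - 6*cos(2*x).
Expand u² and (u')² and integrate term by term on (0, π), using: for integers n ≥ 1, ∫_0^π sin²(nx) dx = ∫_0^π cos²(nx) dx = π/2; for n ≠ n', ∫_0^π sin(nx)sin(n'x) dx = ∫_0^π cos(nx)cos(n'x) dx = 0; and by product-to-sum, ∫_0^π sin(nx)cos(n'x) dx = ½∫_0^π [sin((n+n')x) + sin((n−n')x)] dx, which is 0 when n+n' is even and 2n/(n²−n'²) when n+n' is odd (it need not vanish on (0, π)).
  u² squared terms: (-3)²·∫sin(2x)² dx = 9·π/2 = 9*π/2;  (3)²·∫cos(4x)² dx = 9·π/2 = 9*π/2.
  u² cross terms: 2·(-3)·(3)·∫sin(2x)·cos(4x) dx = -18·(0) = 0.
  So ∫_0^π u² dx = 9*π/2 + 9*π/2 + 0 = 9*π.
  (u')² squared terms: (-12)²·∫sin(4x)² dx = 144·π/2 = 72*π;  (-6)²·∫cos(2x)² dx = 36·π/2 = 18*π.
  (u')² cross terms: 2·(-12)·(-6)·∫sin(4x)·cos(2x) dx = 144·(0) = 0.
  So ∫_0^π (u')² dx = 72*π + 18*π + 0 = 90*π.
||u||_{H^1}^2 = (9*π) + (90*π) = 99*π.


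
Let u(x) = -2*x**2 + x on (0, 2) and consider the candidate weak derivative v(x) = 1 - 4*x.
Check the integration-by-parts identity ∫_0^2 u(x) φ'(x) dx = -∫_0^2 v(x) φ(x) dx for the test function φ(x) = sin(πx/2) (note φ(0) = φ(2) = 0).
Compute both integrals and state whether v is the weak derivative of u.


LHS = 12/π, RHS = 12/π. Yes, v = u' weakly.

u(x) = -2*x**2 + x, classical derivative u'(x) = 1 - 4*x.
φ(x) = sin(πx/2), so φ'(x) = π*cos(π*x/2)/2.
Note φ(0) = φ(2) = 0, so the boundary term u·φ vanishes.
LHS = ∫_0^2 u(x) φ'(x) dx = ∫_0^2 (-π*x^2*cos(π*x/2) + π*x*cos(π*x/2)/2) dx. Term by term:
  ∫_0^2 π*x*cos(π*x/2)/2 dx = -4/π;  ∫_0^2 -π*x^2*cos(π*x/2) dx = 16/π.
Sum: -4/π + 16/π = 12/π.
So LHS = 12/π.
∫_0^2 v(x) φ(x) dx = ∫_0^2 (-4*x*sin(π*x/2) + sin(π*x/2)) dx. Term by term:
  ∫_0^2 -4*x*sin(π*x/2) dx = -16/π;  ∫_0^2 sin(π*x/2) dx = 4/π.
Sum: -16/π + 4/π = -12/π.
So RHS = -∫_0^2 v(x) φ(x) dx = 12/π.
LHS = RHS, so the identity holds for this test φ.
Moreover u is smooth here and v(x) = u'(x) = 1 - 4*x pointwise, so the identity holds for every test function. Hence v is the weak derivative of u.


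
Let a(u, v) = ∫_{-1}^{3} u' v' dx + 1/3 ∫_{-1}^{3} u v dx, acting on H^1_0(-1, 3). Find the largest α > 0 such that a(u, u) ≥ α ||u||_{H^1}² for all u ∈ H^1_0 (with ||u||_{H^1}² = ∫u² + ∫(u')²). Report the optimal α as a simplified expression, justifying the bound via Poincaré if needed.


α = (16/3 + π^2)/(π^2 + 16)

Coercivity of a(·,·) on H^1_0(-1, 3) means a(u, u) ≥ α ||u||_{H^1}² for every u ∈ H^1_0.
The interval has length L = 4, and Poincaré/coercivity depend only on L. Here a(u, u) = ∫(u')² + (1/3)·∫u².
Here 0 < c = 1/3 < 1. The condition a(u,u) ≥ α||u||_{H^1}² reads (1−α)∫(u')² ≥ (α−c)∫u². Any admissible α is ≤ 1 (rapidly oscillating u have ∫u²/∫(u')² → 0), and α = 1 would force 0 ≥ (1−c)∫u², impossible since c < 1; so 1−α > 0. By the sharp Poincaré inequality on H^1_0 of an interval of length L, ∫(u')² ≥ (π/L)²∫u² with equality for the first sine mode sin(π(x−x₀)/L) (x₀ the left endpoint), so the inequality holds for all u iff (1−α)(π/L)² ≥ α − c, i.e. α ≤ ((π/L)² + c)/((π/L)² + 1) = (1 + c(L/π)²)/(1 + (L/π)²). With (π/L)² = π^2/16 and c = 1/3, the largest admissible constant is α = ((π/L)² + c)/((π/L)² + 1).
Simplifying, α = (16/3 + π^2)/(π^2 + 16).


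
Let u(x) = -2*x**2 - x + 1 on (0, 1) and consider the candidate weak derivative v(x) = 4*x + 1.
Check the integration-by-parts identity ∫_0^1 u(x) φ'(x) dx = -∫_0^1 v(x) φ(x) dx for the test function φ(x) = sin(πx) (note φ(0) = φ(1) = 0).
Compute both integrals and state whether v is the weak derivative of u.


LHS = 6/π, RHS = -6/π. No, v is not the weak derivative of u.

u(x) = -2*x**2 - x + 1, classical derivative u'(x) = -4*x - 1.
φ(x) = sin(πx), so φ'(x) = π*cos(π*x).
Note φ(0) = φ(1) = 0, so the boundary term u·φ vanishes.
LHS = ∫_0^1 u(x) φ'(x) dx = ∫_0^1 (-2*π*x^2*cos(π*x) - π*x*cos(π*x) + π*cos(π*x)) dx. Term by term:
  ∫_0^1 π*cos(π*x) dx = 0;  ∫_0^1 -π*x*cos(π*x) dx = 2/π;  ∫_0^1 -2*π*x^2*cos(π*x) dx = 4/π.
Sum: 0 + 2/π + 4/π = 6/π.
So LHS = 6/π.
∫_0^1 v(x) φ(x) dx = ∫_0^1 (4*x*sin(π*x) + sin(π*x)) dx. Term by term:
  ∫_0^1 4*x*sin(π*x) dx = 4/π;  ∫_0^1 sin(π*x) dx = 2/π.
Sum: 4/π + 2/π = 6/π.
So RHS = -∫_0^1 v(x) φ(x) dx = -6/π.
LHS − RHS = 12/π ≠ 0, so the identity fails.
(For a valid weak derivative the identity must hold for EVERY test function, in particular this one. The failure shows v is NOT the weak derivative of u.)
Correct weak derivative would be u'(x) = -4*x - 1.


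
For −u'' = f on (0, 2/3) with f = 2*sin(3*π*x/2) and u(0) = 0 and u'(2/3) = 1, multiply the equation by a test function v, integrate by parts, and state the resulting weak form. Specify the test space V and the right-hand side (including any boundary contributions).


V = {v ∈ H^1(0, 2/3) : v(0) = 0} (test functions vanish at x = 0 where u is specified); weak form: ∫_0^2/3 u'v' dx = ∫_0^2/3 (2*sin(3*π*x/2)) v dx + v(2/3) for all v ∈ V.

Multiply both sides by a test function v and integrate from 0 to 2/3:
  ∫_0^2/3 −u''(x) v(x) dx = ∫_0^2/3 f(x) v(x) dx.
Integrate the LHS by parts once:
  ∫_0^2/3 −u'' v dx = −[u'(x) v(x)]_0^2/3 + ∫_0^2/3 u'(x) v'(x) dx.
Thus ∫_0^2/3 u'(x) v'(x) dx = ∫_0^2/3 f(x) v(x) dx + [u'(x) v(x)]_0^2/3.
Choose V so that boundary terms are either known or forced to vanish.
Mixed BC: u(0) = 0 (Dirichlet) and u'(2/3) = 1 (Neumann). Define V = {v ∈ H^1(0, 2/3) : v(0) = 0}. Then [u' v]_0^2/3 = u'(2/3)·v(2/3) − u'(0)·0 = v(2/3).
Weak formulation: find u (satisfying any essential BC) such that ∫_0^2/3 u'(x) v'(x) dx = ∫_0^2/3 f v dx + v(2/3) for all v ∈ V (Dirichlet at 0 absorbed into V; Neumann datum at x = 2/3 contributes the boundary term).
Substituting f(x) = 2*sin(3*π*x/2), the right-hand side is ∫_0^2/3 (2*sin(3*π*x/2)) v dx + v(2/3).


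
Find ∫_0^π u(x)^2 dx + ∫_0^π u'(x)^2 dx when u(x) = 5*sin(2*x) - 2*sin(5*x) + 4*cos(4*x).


||u||_{H^1(0,π)}^2 = -2720/9 + 501*π/2

u'(x) = -16*sin(4*x) + 10*cos(2*x) - 10*cos(5*x).
Expand u² and (u')² and integrate term by term on (0, π), using: for integers n ≥ 1, ∫_0^π sin²(nx) dx = ∫_0^π cos²(nx) dx = π/2; for n ≠ n', ∫_0^π sin(nx)sin(n'x) dx = ∫_0^π cos(nx)cos(n'x) dx = 0; and by product-to-sum, ∫_0^π sin(nx)cos(n'x) dx = ½∫_0^π [sin((n+n')x) + sin((n−n')x)] dx, which is 0 when n+n' is even and 2n/(n²−n'²) when n+n' is odd (it need not vanish on (0, π)).
  u² squared terms: (-2)²·∫sin(5x)² dx = 4·π/2 = 2*π;  (4)²·∫cos(4x)² dx = 16·π/2 = 8*π;  (5)²·∫sin(2x)² dx = 25·π/2 = 25*π/2.
  u² cross terms: 2·(-2)·(4)·∫sin(5x)·cos(4x) dx = -16·(10/9) = -160/9;  2·(-2)·(5)·∫sin(5x)·sin(2x) dx = -20·(0) = 0;  2·(4)·(5)·∫cos(4x)·sin(2x) dx = 40·(0) = 0.
  So ∫_0^π u² dx = 2*π + 8*π + 25*π/2 − 160/9 + 0 + 0 = -160/9 + 45*π/2.
  (u')² squared terms: (-16)²·∫sin(4x)² dx = 256·π/2 = 128*π;  (-10)²·∫cos(5x)² dx = 100·π/2 = 50*π;  (10)²·∫cos(2x)² dx = 100·π/2 = 50*π.
  (u')² cross terms: 2·(-16)·(-10)·∫sin(4x)·cos(5x) dx = 320·(-8/9) = -2560/9;  2·(-16)·(10)·∫sin(4x)·cos(2x) dx = -320·(0) = 0;  2·(-10)·(10)·∫cos(5x)·cos(2x) dx = -200·(0) = 0.
  So ∫_0^π (u')² dx = 128*π + 50*π + 50*π − 2560/9 + 0 + 0 = -2560/9 + 228*π.
||u||_{H^1}^2 = (-160/9 + 45*π/2) + (-2560/9 + 228*π) = -2720/9 + 501*π/2.


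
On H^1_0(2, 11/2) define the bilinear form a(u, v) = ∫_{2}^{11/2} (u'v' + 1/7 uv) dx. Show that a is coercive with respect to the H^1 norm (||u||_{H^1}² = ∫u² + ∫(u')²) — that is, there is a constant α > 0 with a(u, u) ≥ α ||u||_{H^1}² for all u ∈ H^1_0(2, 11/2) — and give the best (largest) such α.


α = (7 + 4*π^2)/(4*π^2 + 49)

Coercivity of a(·,·) on H^1_0(2, 11/2) means a(u, u) ≥ α ||u||_{H^1}² for every u ∈ H^1_0.
The interval has length L = 7/2, and Poincaré/coercivity depend only on L. Here a(u, u) = ∫(u')² + (1/7)·∫u².
Here 0 < c = 1/7 < 1. The condition a(u,u) ≥ α||u||_{H^1}² reads (1−α)∫(u')² ≥ (α−c)∫u². Any admissible α is ≤ 1 (rapidly oscillating u have ∫u²/∫(u')² → 0), and α = 1 would force 0 ≥ (1−c)∫u², impossible since c < 1; so 1−α > 0. By the sharp Poincaré inequality on H^1_0 of an interval of length L, ∫(u')² ≥ (π/L)²∫u² with equality for the first sine mode sin(π(x−x₀)/L) (x₀ the left endpoint), so the inequality holds for all u iff (1−α)(π/L)² ≥ α − c, i.e. α ≤ ((π/L)² + c)/((π/L)² + 1) = (1 + c(L/π)²)/(1 + (L/π)²). With (π/L)² = 4*π^2/49 and c = 1/7, the largest admissible constant is α = ((π/L)² + c)/((π/L)² + 1).
Simplifying, α = (7 + 4*π^2)/(4*π^2 + 49).


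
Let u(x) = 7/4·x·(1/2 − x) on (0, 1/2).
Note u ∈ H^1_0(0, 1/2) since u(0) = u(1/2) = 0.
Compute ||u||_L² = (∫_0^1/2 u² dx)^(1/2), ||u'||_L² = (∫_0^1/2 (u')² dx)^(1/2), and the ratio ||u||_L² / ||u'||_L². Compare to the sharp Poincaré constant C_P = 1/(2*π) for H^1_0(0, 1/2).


||u||_L² / ||u'||_L² = sqrt(10)/20 < C_P = 1/(2*π).

u(x) = 7/4·x·(1/2 − x), so u'(x) = 7/8 - 7*x/2.
u(x) = 7/4·x·(1/2 − x) vanishes at x = 0 and x = 1/2, so u ∈ H^1_0(0, 1/2). Differentiate via the product rule and integrate the resulting polynomials term by term.
  ∫_0^1/2 u² dx = ∫_0^1/2 (49*x^4/16 - 49*x^3/16 + 49*x^2/64) dx. Term by term:
    ∫_0^1/2 49*x^4/16 dx = 49/2560;  ∫_0^1/2 -49*x^3/16 dx = -49/1024;  ∫_0^1/2 49*x^2/64 dx = 49/1536.
  Sum: 49/2560 − 49/1024 + 49/1536 = 49/15360.
  ∫_0^1/2 (u')² dx = ∫_0^1/2 (49*x^2/4 - 49*x/8 + 49/64) dx. Term by term:
    ∫_0^1/2 49*x^2/4 dx = 49/96;  ∫_0^1/2 -49*x/8 dx = -49/64;  ∫_0^1/2 49/64 dx = 49/128.
  Sum: 49/96 − 49/64 + 49/128 = 49/384.
∫_0^1/2 u² dx = 49/15360, so ||u||_L² = 7*sqrt(15)/480.
∫_0^1/2 (u')² dx = 49/384, so ||u'||_L² = 7*sqrt(6)/48.
Ratio ||u||_L² / ||u'||_L² = sqrt(10)/20.
Sharp Poincaré constant on H^1_0(0, 1/2) is C_P = L/π = 1/(2*π), achieved by sin(2*π·x).
A polynomial bump cannot attain the sharp Poincaré constant (only the first sine eigenfunction does), so the ratio is strictly less than C_P, consistent with ||u||_L² ≤ C_P ||u'||_L².


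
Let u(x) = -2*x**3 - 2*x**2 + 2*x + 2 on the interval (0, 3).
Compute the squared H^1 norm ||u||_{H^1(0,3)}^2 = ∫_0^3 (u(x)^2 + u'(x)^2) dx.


||u||_{H^1}^2 = 150672/35

The H^1 norm (squared) on an interval (0, L) is
  ||u||_{H^1}^2 = ∫_0^L u(x)^2 dx + ∫_0^L u'(x)^2 dx.
Compute u'(x) = -6*x**2 - 4*x + 2.
Then u(x)^2 = 4*x**6 + 8*x**5 - 4*x**4 - 16*x**3 - 4*x**2 + 8*x + 4 and u'(x)^2 = 36*x**4 + 48*x**3 - 8*x**2 - 16*x + 4.
Integrate each monomial from 0 to 3 using ∫_0^3 c·x^n dx = c·3^(n+1)/(n+1):
  ∫_0^3 u(x)^2 dx = ∫_0^3 (4*x^6 + 8*x^5 - 4*x^4 - 16*x^3 - 4*x^2 + 8*x + 4) dx. Term by term:
    ∫_0^3 4*x^6 dx = 8748/7;  ∫_0^3 8*x^5 dx = 972;  ∫_0^3 -4*x^4 dx = -972/5;
    ∫_0^3 -16*x^3 dx = -324;  ∫_0^3 -4*x^2 dx = -36;  ∫_0^3 8*x dx = 36;
    ∫_0^3 4 dx = 12.
  Sum: 8748/7 + 972 − 972/5 − 324 − 36 + 36 + 12 = 60036/35.
  ∫_0^3 u'(x)^2 dx = ∫_0^3 (36*x^4 + 48*x^3 - 8*x^2 - 16*x + 4) dx. Term by term:
    ∫_0^3 36*x^4 dx = 8748/5;  ∫_0^3 48*x^3 dx = 972;  ∫_0^3 -8*x^2 dx = -72;
    ∫_0^3 -16*x dx = -72;  ∫_0^3 4 dx = 12.
  Sum: 8748/5 + 972 − 72 − 72 + 12 = 12948/5.
Adding: ||u||_{H^1}^2 = 60036/35 + 12948/5 = 150672/35.


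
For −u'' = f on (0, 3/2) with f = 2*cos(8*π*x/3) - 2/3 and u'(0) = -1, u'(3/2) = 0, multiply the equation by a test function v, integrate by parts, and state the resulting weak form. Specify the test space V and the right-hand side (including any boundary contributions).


V = H^1(0, 3/2) (v unrestricted at boundary; u is determined up to an additive constant); weak form: ∫_0^3/2 u'v' dx = ∫_0^3/2 (2*cos(8*π*x/3) - 2/3) v dx + v(0) for all v ∈ V.

Multiply both sides by a test function v and integrate from 0 to 3/2:
  ∫_0^3/2 −u''(x) v(x) dx = ∫_0^3/2 f(x) v(x) dx.
Integrate the LHS by parts once:
  ∫_0^3/2 −u'' v dx = −[u'(x) v(x)]_0^3/2 + ∫_0^3/2 u'(x) v'(x) dx.
Thus ∫_0^3/2 u'(x) v'(x) dx = ∫_0^3/2 f(x) v(x) dx + [u'(x) v(x)]_0^3/2.
Choose V so that boundary terms are either known or forced to vanish.
u has inhomogeneous Neumann u'(0) = -1, u'(3/2) = 0. [u' v]_0^3/2 = (0)·v(3/2) − (-1)·v(0) = v(0). Take V = H^1(0, 3/2); boundary term becomes part of RHS.
Weak formulation: find u (satisfying any essential BC) such that ∫_0^3/2 u'(x) v'(x) dx = ∫_0^3/2 f v dx + v(0) for all v ∈ V (Neumann data are natural BCs: they enter the RHS as boundary terms).
Substituting f(x) = 2*cos(8*π*x/3) - 2/3, the right-hand side is ∫_0^3/2 (2*cos(8*π*x/3) - 2/3) v dx + v(0).
Compatibility check (pure Neumann): taking v ≡ 1 ∈ V gives 0 = ∫_0^3/2 f dx + (0) − (-1), i.e. ∫_0^3/2 f dx must equal u'(0) − u'(3/2) = -1. Indeed ∫_0^3/2 (2*cos(8*π*x/3) - 2/3) dx = -1, so the data are compatible. The solution is then unique only up to an additive constant (fix it e.g. by requiring ∫_0^3/2 u dx = 0).


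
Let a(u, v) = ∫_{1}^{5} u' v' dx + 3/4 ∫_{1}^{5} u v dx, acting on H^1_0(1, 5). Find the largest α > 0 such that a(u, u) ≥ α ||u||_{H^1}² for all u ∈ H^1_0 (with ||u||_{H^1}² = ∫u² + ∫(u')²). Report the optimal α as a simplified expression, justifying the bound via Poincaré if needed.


α = (π^2 + 12)/(π^2 + 16)

Coercivity of a(·,·) on H^1_0(1, 5) means a(u, u) ≥ α ||u||_{H^1}² for every u ∈ H^1_0.
The interval has length L = 4, and Poincaré/coercivity depend only on L. Here a(u, u) = ∫(u')² + (3/4)·∫u².
Here 0 < c = 3/4 < 1. The condition a(u,u) ≥ α||u||_{H^1}² reads (1−α)∫(u')² ≥ (α−c)∫u². Any admissible α is ≤ 1 (rapidly oscillating u have ∫u²/∫(u')² → 0), and α = 1 would force 0 ≥ (1−c)∫u², impossible since c < 1; so 1−α > 0. By the sharp Poincaré inequality on H^1_0 of an interval of length L, ∫(u')² ≥ (π/L)²∫u² with equality for the first sine mode sin(π(x−x₀)/L) (x₀ the left endpoint), so the inequality holds for all u iff (1−α)(π/L)² ≥ α − c, i.e. α ≤ ((π/L)² + c)/((π/L)² + 1) = (1 + c(L/π)²)/(1 + (L/π)²). With (π/L)² = π^2/16 and c = 3/4, the largest admissible constant is α = ((π/L)² + c)/((π/L)² + 1).
Simplifying, α = (π^2 + 12)/(π^2 + 16).


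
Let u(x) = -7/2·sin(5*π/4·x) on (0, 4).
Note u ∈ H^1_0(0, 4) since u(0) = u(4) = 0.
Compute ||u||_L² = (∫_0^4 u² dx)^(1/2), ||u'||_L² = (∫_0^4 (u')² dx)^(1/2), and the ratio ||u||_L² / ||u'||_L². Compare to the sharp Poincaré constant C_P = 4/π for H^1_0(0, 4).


||u||_L² / ||u'||_L² = 4/(5*π) < C_P = 4/π.

u(x) = -7/2·sin(5*π/4·x), so u'(x) = -35*π*cos(5*π*x/4)/8.
Writing u(x) = A·sin(kπx/L) with A = -7/2 and k = 5, use ∫_0^L sin²(kπx/L) dx = L/2 and ∫_0^L cos²(kπx/L) dx = L/2.
u² = 49/4·sin²(5*π/4·x) and (u')² = 1225*π^2/64·cos²(5*π/4·x), and each of sin², cos² integrates to L/2 = 2 over (0, 4).
∫_0^4 u² dx = 49/2, so ||u||_L² = 7*sqrt(2)/2.
∫_0^4 (u')² dx = 1225*π^2/32, so ||u'||_L² = 35*sqrt(2)*π/8.
Ratio ||u||_L² / ||u'||_L² = 4/(5*π).
Sharp Poincaré constant on H^1_0(0, 4) is C_P = L/π = 4/π, achieved by sin(π/4·x).
This is the k = 5 harmonic; the ratio L/(kπ) is strictly less than C_P = L/π, consistent with the sharp inequality ||u||_L² ≤ C_P ||u'||_L².


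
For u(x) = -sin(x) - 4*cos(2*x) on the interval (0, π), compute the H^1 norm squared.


||u||_{H^1(0,π)}^2 = -80/3 + 41*π

u'(x) = 8*sin(2*x) - cos(x).
Expand u² and (u')² and integrate term by term on (0, π), using: for integers n ≥ 1, ∫_0^π sin²(nx) dx = ∫_0^π cos²(nx) dx = π/2; for n ≠ n', ∫_0^π sin(nx)sin(n'x) dx = ∫_0^π cos(nx)cos(n'x) dx = 0; and by product-to-sum, ∫_0^π sin(nx)cos(n'x) dx = ½∫_0^π [sin((n+n')x) + sin((n−n')x)] dx, which is 0 when n+n' is even and 2n/(n²−n'²) when n+n' is odd (it need not vanish on (0, π)).
  u² squared terms: (-1)²·∫sin(x)² dx = 1·π/2 = π/2;  (-4)²·∫cos(2x)² dx = 16·π/2 = 8*π.
  u² cross terms: 2·(-1)·(-4)·∫sin(x)·cos(2x) dx = 8·(-2/3) = -16/3.
  So ∫_0^π u² dx = π/2 + 8*π − 16/3 = -16/3 + 17*π/2.
  (u')² squared terms: (-1)²·∫cos(x)² dx = 1·π/2 = π/2;  (8)²·∫sin(2x)² dx = 64·π/2 = 32*π.
  (u')² cross terms: 2·(-1)·(8)·∫cos(x)·sin(2x) dx = -16·(4/3) = -64/3.
  So ∫_0^π (u')² dx = π/2 + 32*π − 64/3 = -64/3 + 65*π/2.
||u||_{H^1}^2 = (-16/3 + 17*π/2) + (-64/3 + 65*π/2) = -80/3 + 41*π.


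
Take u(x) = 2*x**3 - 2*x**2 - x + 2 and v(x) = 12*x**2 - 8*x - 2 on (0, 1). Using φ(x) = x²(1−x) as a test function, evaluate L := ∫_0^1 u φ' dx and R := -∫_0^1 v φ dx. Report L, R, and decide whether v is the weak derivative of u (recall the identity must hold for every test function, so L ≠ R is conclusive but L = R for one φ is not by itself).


LHS = 1/12, RHS = 1/6. No, v is not the weak derivative of u.

u(x) = 2*x**3 - 2*x**2 - x + 2, classical derivative u'(x) = 6*x**2 - 4*x - 1.
φ(x) = x²(1−x), so φ'(x) = x*(2 - 3*x).
Note φ(0) = φ(1) = 0, so the boundary term u·φ vanishes.
LHS = ∫_0^1 u(x) φ'(x) dx = ∫_0^1 (-6*x^5 + 10*x^4 - x^3 - 8*x^2 + 4*x) dx. Term by term:
  ∫_0^1 -6*x^5 dx = -1;  ∫_0^1 10*x^4 dx = 2;  ∫_0^1 -x^3 dx = -1/4;
  ∫_0^1 -8*x^2 dx = -8/3;  ∫_0^1 4*x dx = 2.
Sum: -1 + 2 − 1/4 − 8/3 + 2 = 1/12.
So LHS = 1/12.
∫_0^1 v(x) φ(x) dx = ∫_0^1 (-12*x^5 + 20*x^4 - 6*x^3 - 2*x^2) dx. Term by term:
  ∫_0^1 -12*x^5 dx = -2;  ∫_0^1 20*x^4 dx = 4;  ∫_0^1 -6*x^3 dx = -3/2;
  ∫_0^1 -2*x^2 dx = -2/3.
Sum: -2 + 4 − 3/2 − 2/3 = -1/6.
So RHS = -∫_0^1 v(x) φ(x) dx = 1/6.
LHS − RHS = -1/12 ≠ 0, so the identity fails.
(For a valid weak derivative the identity must hold for EVERY test function, in particular this one. The failure shows v is NOT the weak derivative of u.)
Correct weak derivative would be u'(x) = 6*x**2 - 4*x - 1.


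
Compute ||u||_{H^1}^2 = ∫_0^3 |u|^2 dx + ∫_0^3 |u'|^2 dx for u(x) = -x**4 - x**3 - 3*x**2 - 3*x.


||u||_{H^1}^2 = 2971053/140

The H^1 norm (squared) on an interval (0, L) is
  ||u||_{H^1}^2 = ∫_0^L u(x)^2 dx + ∫_0^L u'(x)^2 dx.
Compute u'(x) = -4*x**3 - 3*x**2 - 6*x - 3.
Then u(x)^2 = x**8 + 2*x**7 + 7*x**6 + 12*x**5 + 15*x**4 + 18*x**3 + 9*x**2 and u'(x)^2 = 16*x**6 + 24*x**5 + 57*x**4 + 60*x**3 + 54*x**2 + 36*x + 9.
Integrate each monomial from 0 to 3 using ∫_0^3 c·x^n dx = c·3^(n+1)/(n+1):
  ∫_0^3 u(x)^2 dx = ∫_0^3 (x^8 + 2*x^7 + 7*x^6 + 12*x^5 + 15*x^4 + 18*x^3 + 9*x^2) dx. Term by term:
    ∫_0^3 x^8 dx = 2187;  ∫_0^3 2*x^7 dx = 6561/4;  ∫_0^3 7*x^6 dx = 2187;
    ∫_0^3 12*x^5 dx = 1458;  ∫_0^3 15*x^4 dx = 729;  ∫_0^3 18*x^3 dx = 729/2;
    ∫_0^3 9*x^2 dx = 81.
  Sum: 2187 + 6561/4 + 2187 + 1458 + 729 + 729/2 + 81 = 34587/4.
  ∫_0^3 u'(x)^2 dx = ∫_0^3 (16*x^6 + 24*x^5 + 57*x^4 + 60*x^3 + 54*x^2 + 36*x + 9) dx. Term by term:
    ∫_0^3 16*x^6 dx = 34992/7;  ∫_0^3 24*x^5 dx = 2916;  ∫_0^3 57*x^4 dx = 13851/5;
    ∫_0^3 60*x^3 dx = 1215;  ∫_0^3 54*x^2 dx = 486;  ∫_0^3 36*x dx = 162;
    ∫_0^3 9 dx = 27.
  Sum: 34992/7 + 2916 + 13851/5 + 1215 + 486 + 162 + 27 = 440127/35.
Adding: ||u||_{H^1}^2 = 34587/4 + 440127/35 = 2971053/140.


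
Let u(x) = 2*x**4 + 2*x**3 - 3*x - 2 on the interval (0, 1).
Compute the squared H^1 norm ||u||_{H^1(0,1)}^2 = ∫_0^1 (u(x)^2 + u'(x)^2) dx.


||u||_{H^1}^2 = 7673/315

The H^1 norm (squared) on an interval (0, L) is
  ||u||_{H^1}^2 = ∫_0^L u(x)^2 dx + ∫_0^L u'(x)^2 dx.
Compute u'(x) = 8*x**3 + 6*x**2 - 3.
Then u(x)^2 = 4*x**8 + 8*x**7 + 4*x**6 - 12*x**5 - 20*x**4 - 8*x**3 + 9*x**2 + 12*x + 4 and u'(x)^2 = 64*x**6 + 96*x**5 + 36*x**4 - 48*x**3 - 36*x**2 + 9.
Integrate each monomial from 0 to 1 using ∫_0^1 c·x^n dx = c·1^(n+1)/(n+1):
  ∫_0^1 u(x)^2 dx = ∫_0^1 (4*x^8 + 8*x^7 + 4*x^6 - 12*x^5 - 20*x^4 - 8*x^3 + 9*x^2 + 12*x + 4) dx. Term by term:
    ∫_0^1 4*x^8 dx = 4/9;  ∫_0^1 8*x^7 dx = 1;  ∫_0^1 4*x^6 dx = 4/7;
    ∫_0^1 -12*x^5 dx = -2;  ∫_0^1 -20*x^4 dx = -4;  ∫_0^1 -8*x^3 dx = -2;
    ∫_0^1 9*x^2 dx = 3;  ∫_0^1 12*x dx = 6;  ∫_0^1 4 dx = 4.
  Sum: 4/9 + 1 + 4/7 − 2 − 4 − 2 + 3 + 6 + 4 = 442/63.
  ∫_0^1 u'(x)^2 dx = ∫_0^1 (64*x^6 + 96*x^5 + 36*x^4 - 48*x^3 - 36*x^2 + 9) dx. Term by term:
    ∫_0^1 64*x^6 dx = 64/7;  ∫_0^1 96*x^5 dx = 16;  ∫_0^1 36*x^4 dx = 36/5;
    ∫_0^1 -48*x^3 dx = -12;  ∫_0^1 -36*x^2 dx = -12;  ∫_0^1 9 dx = 9.
  Sum: 64/7 + 16 + 36/5 − 12 − 12 + 9 = 607/35.
Adding: ||u||_{H^1}^2 = 442/63 + 607/35 = 7673/315.


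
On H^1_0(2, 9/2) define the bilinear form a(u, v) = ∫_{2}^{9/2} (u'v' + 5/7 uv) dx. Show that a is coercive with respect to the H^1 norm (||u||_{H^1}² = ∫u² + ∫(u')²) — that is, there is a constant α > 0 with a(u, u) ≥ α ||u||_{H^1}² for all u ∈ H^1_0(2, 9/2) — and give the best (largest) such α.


α = (125 + 28*π^2)/(7*(25 + 4*π^2))

Coercivity of a(·,·) on H^1_0(2, 9/2) means a(u, u) ≥ α ||u||_{H^1}² for every u ∈ H^1_0.
The interval has length L = 5/2, and Poincaré/coercivity depend only on L. Here a(u, u) = ∫(u')² + (5/7)·∫u².
Here 0 < c = 5/7 < 1. The condition a(u,u) ≥ α||u||_{H^1}² reads (1−α)∫(u')² ≥ (α−c)∫u². Any admissible α is ≤ 1 (rapidly oscillating u have ∫u²/∫(u')² → 0), and α = 1 would force 0 ≥ (1−c)∫u², impossible since c < 1; so 1−α > 0. By the sharp Poincaré inequality on H^1_0 of an interval of length L, ∫(u')² ≥ (π/L)²∫u² with equality for the first sine mode sin(π(x−x₀)/L) (x₀ the left endpoint), so the inequality holds for all u iff (1−α)(π/L)² ≥ α − c, i.e. α ≤ ((π/L)² + c)/((π/L)² + 1) = (1 + c(L/π)²)/(1 + (L/π)²). With (π/L)² = 4*π^2/25 and c = 5/7, the largest admissible constant is α = ((π/L)² + c)/((π/L)² + 1).
Simplifying, α = (125 + 28*π^2)/(7*(25 + 4*π^2)).


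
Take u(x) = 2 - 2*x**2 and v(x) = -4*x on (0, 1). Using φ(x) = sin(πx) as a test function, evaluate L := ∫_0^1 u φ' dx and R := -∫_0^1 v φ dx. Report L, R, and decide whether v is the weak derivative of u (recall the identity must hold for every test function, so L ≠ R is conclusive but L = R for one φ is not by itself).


LHS = 4/π, RHS = 4/π. Yes, v = u' weakly.

u(x) = 2 - 2*x**2, classical derivative u'(x) = -4*x.
φ(x) = sin(πx), so φ'(x) = π*cos(π*x).
Note φ(0) = φ(1) = 0, so the boundary term u·φ vanishes.
LHS = ∫_0^1 u(x) φ'(x) dx = ∫_0^1 (-2*π*x^2*cos(π*x) + 2*π*cos(π*x)) dx. Term by term:
  ∫_0^1 2*π*cos(π*x) dx = 0;  ∫_0^1 -2*π*x^2*cos(π*x) dx = 4/π.
Sum: 0 + 4/π = 4/π.
So LHS = 4/π.
∫_0^1 v(x) φ(x) dx = ∫_0^1 (-4*x*sin(π*x)) dx. Term by term:
  ∫_0^1 -4*x*sin(π*x) dx = -4/π.
So RHS = -∫_0^1 v(x) φ(x) dx = 4/π.
LHS = RHS, so the identity holds for this test φ.
Moreover u is smooth here and v(x) = u'(x) = -4*x pointwise, so the identity holds for every test function. Hence v is the weak derivative of u.


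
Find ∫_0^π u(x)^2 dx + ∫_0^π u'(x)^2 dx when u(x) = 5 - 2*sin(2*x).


||u||_{H^1(0,π)}^2 = 35*π

u'(x) = -4*cos(2*x).
Expand u² and (u')² and integrate term by term on (0, π), using: for integers n ≥ 1, ∫_0^π sin²(nx) dx = ∫_0^π cos²(nx) dx = π/2; for n ≠ n', ∫_0^π sin(nx)sin(n'x) dx = ∫_0^π cos(nx)cos(n'x) dx = 0; and by product-to-sum, ∫_0^π sin(nx)cos(n'x) dx = ½∫_0^π [sin((n+n')x) + sin((n−n')x)] dx, which is 0 when n+n' is even and 2n/(n²−n'²) when n+n' is odd (it need not vanish on (0, π)). For the constant mode: ∫_0^π 1 dx = π, ∫_0^π cos(nx) dx = 0, ∫_0^π sin(nx) dx = (1−(−1)^n)/n.
  u² squared terms: (5)²·∫1 dx = 25·π = 25*π;  (-2)²·∫sin(2x)² dx = 4·π/2 = 2*π.
  u² cross terms: 2·(5)·(-2)·∫1·sin(2x) dx = -20·(0) = 0.
  So ∫_0^π u² dx = 25*π + 2*π + 0 = 27*π.
  (u')² squared terms: (-4)²·∫cos(2x)² dx = 16·π/2 = 8*π.
  So ∫_0^π (u')² dx = 8*π.
||u||_{H^1}^2 = (27*π) + (8*π) = 35*π.


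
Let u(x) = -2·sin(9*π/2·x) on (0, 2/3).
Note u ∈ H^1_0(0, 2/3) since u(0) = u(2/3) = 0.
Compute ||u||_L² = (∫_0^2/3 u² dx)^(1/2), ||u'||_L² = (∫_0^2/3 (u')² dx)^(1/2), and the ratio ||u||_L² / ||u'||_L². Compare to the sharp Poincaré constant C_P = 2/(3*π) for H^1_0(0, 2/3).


||u||_L² / ||u'||_L² = 2/(9*π) < C_P = 2/(3*π).

u(x) = -2·sin(9*π/2·x), so u'(x) = -9*π*cos(9*π*x/2).
Writing u(x) = A·sin(kπx/L) with A = -2 and k = 3, use ∫_0^L sin²(kπx/L) dx = L/2 and ∫_0^L cos²(kπx/L) dx = L/2.
u² = 4·sin²(9*π/2·x) and (u')² = 81*π^2·cos²(9*π/2·x), and each of sin², cos² integrates to L/2 = 1/3 over (0, 2/3).
∫_0^2/3 u² dx = 4/3, so ||u||_L² = 2*sqrt(3)/3.
∫_0^2/3 (u')² dx = 27*π^2, so ||u'||_L² = 3*sqrt(3)*π.
Ratio ||u||_L² / ||u'||_L² = 2/(9*π).
Sharp Poincaré constant on H^1_0(0, 2/3) is C_P = L/π = 2/(3*π), achieved by sin(3*π/2·x).
This is the k = 3 harmonic; the ratio L/(kπ) is strictly less than C_P = L/π, consistent with the sharp inequality ||u||_L² ≤ C_P ||u'||_L².


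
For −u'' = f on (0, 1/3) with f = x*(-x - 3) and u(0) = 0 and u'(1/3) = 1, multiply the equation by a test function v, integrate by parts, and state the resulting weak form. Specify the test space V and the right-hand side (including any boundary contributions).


V = {v ∈ H^1(0, 1/3) : v(0) = 0} (test functions vanish at x = 0 where u is specified); weak form: ∫_0^1/3 u'v' dx = ∫_0^1/3 (x*(-x - 3)) v dx + v(1/3) for all v ∈ V.

Multiply both sides by a test function v and integrate from 0 to 1/3:
  ∫_0^1/3 −u''(x) v(x) dx = ∫_0^1/3 f(x) v(x) dx.
Integrate the LHS by parts once:
  ∫_0^1/3 −u'' v dx = −[u'(x) v(x)]_0^1/3 + ∫_0^1/3 u'(x) v'(x) dx.
Thus ∫_0^1/3 u'(x) v'(x) dx = ∫_0^1/3 f(x) v(x) dx + [u'(x) v(x)]_0^1/3.
Choose V so that boundary terms are either known or forced to vanish.
Mixed BC: u(0) = 0 (Dirichlet) and u'(1/3) = 1 (Neumann). Define V = {v ∈ H^1(0, 1/3) : v(0) = 0}. Then [u' v]_0^1/3 = u'(1/3)·v(1/3) − u'(0)·0 = v(1/3).
Weak formulation: find u (satisfying any essential BC) such that ∫_0^1/3 u'(x) v'(x) dx = ∫_0^1/3 f v dx + v(1/3) for all v ∈ V (Dirichlet at 0 absorbed into V; Neumann datum at x = 1/3 contributes the boundary term).
Substituting f(x) = x*(-x - 3), the right-hand side is ∫_0^1/3 (x*(-x - 3)) v dx + v(1/3).


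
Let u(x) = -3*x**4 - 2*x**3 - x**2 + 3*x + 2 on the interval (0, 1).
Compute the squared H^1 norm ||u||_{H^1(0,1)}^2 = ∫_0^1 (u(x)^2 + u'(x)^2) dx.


||u||_{H^1}^2 = 703/15

The H^1 norm (squared) on an interval (0, L) is
  ||u||_{H^1}^2 = ∫_0^L u(x)^2 dx + ∫_0^L u'(x)^2 dx.
Compute u'(x) = -12*x**3 - 6*x**2 - 2*x + 3.
Then u(x)^2 = 9*x**8 + 12*x**7 + 10*x**6 - 14*x**5 - 23*x**4 - 14*x**3 + 5*x**2 + 12*x + 4 and u'(x)^2 = 144*x**6 + 144*x**5 + 84*x**4 - 48*x**3 - 32*x**2 - 12*x + 9.
Integrate each monomial from 0 to 1 using ∫_0^1 c·x^n dx = c·1^(n+1)/(n+1):
  ∫_0^1 u(x)^2 dx = ∫_0^1 (9*x^8 + 12*x^7 + 10*x^6 - 14*x^5 - 23*x^4 - 14*x^3 + 5*x^2 + 12*x + 4) dx. Term by term:
    ∫_0^1 9*x^8 dx = 1;  ∫_0^1 12*x^7 dx = 3/2;  ∫_0^1 10*x^6 dx = 10/7;
    ∫_0^1 -14*x^5 dx = -7/3;  ∫_0^1 -23*x^4 dx = -23/5;  ∫_0^1 -14*x^3 dx = -7/2;
    ∫_0^1 5*x^2 dx = 5/3;  ∫_0^1 12*x dx = 6;  ∫_0^1 4 dx = 4.
  Sum: 1 + 3/2 + 10/7 − 7/3 − 23/5 − 7/2 + 5/3 + 6 + 4 = 542/105.
  ∫_0^1 u'(x)^2 dx = ∫_0^1 (144*x^6 + 144*x^5 + 84*x^4 - 48*x^3 - 32*x^2 - 12*x + 9) dx. Term by term:
    ∫_0^1 144*x^6 dx = 144/7;  ∫_0^1 144*x^5 dx = 24;  ∫_0^1 84*x^4 dx = 84/5;
    ∫_0^1 -48*x^3 dx = -12;  ∫_0^1 -32*x^2 dx = -32/3;  ∫_0^1 -12*x dx = -6;
    ∫_0^1 9 dx = 9.
  Sum: 144/7 + 24 + 84/5 − 12 − 32/3 − 6 + 9 = 4379/105.
Adding: ||u||_{H^1}^2 = 542/105 + 4379/105 = 703/15.


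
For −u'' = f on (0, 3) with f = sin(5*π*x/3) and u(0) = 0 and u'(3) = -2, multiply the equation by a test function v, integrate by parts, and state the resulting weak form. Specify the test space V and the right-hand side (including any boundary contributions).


V = {v ∈ H^1(0, 3) : v(0) = 0} (test functions vanish at x = 0 where u is specified); weak form: ∫_0^3 u'v' dx = ∫_0^3 (sin(5*π*x/3)) v dx − 2·v(3) for all v ∈ V.

Multiply both sides by a test function v and integrate from 0 to 3:
  ∫_0^3 −u''(x) v(x) dx = ∫_0^3 f(x) v(x) dx.
Integrate the LHS by parts once:
  ∫_0^3 −u'' v dx = −[u'(x) v(x)]_0^3 + ∫_0^3 u'(x) v'(x) dx.
Thus ∫_0^3 u'(x) v'(x) dx = ∫_0^3 f(x) v(x) dx + [u'(x) v(x)]_0^3.
Choose V so that boundary terms are either known or forced to vanish.
Mixed BC: u(0) = 0 (Dirichlet) and u'(3) = -2 (Neumann). Define V = {v ∈ H^1(0, 3) : v(0) = 0}. Then [u' v]_0^3 = u'(3)·v(3) − u'(0)·0 = − 2·v(3).
Weak formulation: find u (satisfying any essential BC) such that ∫_0^3 u'(x) v'(x) dx = ∫_0^3 f v dx − 2·v(3) for all v ∈ V (Dirichlet at 0 absorbed into V; Neumann datum at x = 3 contributes the boundary term).
Substituting f(x) = sin(5*π*x/3), the right-hand side is ∫_0^3 (sin(5*π*x/3)) v dx − 2·v(3).


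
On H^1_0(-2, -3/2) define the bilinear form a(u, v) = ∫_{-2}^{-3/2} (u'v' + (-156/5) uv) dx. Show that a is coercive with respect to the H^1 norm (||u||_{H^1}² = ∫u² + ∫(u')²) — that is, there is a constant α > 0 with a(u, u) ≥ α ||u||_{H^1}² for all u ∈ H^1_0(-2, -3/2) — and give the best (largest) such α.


α = 4*(-39 + 5*π^2)/(5*(1 + 4*π^2))

Coercivity of a(·,·) on H^1_0(-2, -3/2) means a(u, u) ≥ α ||u||_{H^1}² for every u ∈ H^1_0.
The interval has length L = 1/2, and Poincaré/coercivity depend only on L. Here a(u, u) = ∫(u')² + (-156/5)·∫u².
Here c = -156/5 < 0 with |c| < (π/L)² = 4*π^2, so coercivity still holds. The condition a(u,u) ≥ α||u||_{H^1}² reads (1−α)∫(u')² ≥ (α−c)∫u². Any admissible α is ≤ 1 (rapidly oscillating u have ∫u²/∫(u')² → 0), and α = 1 would force 0 ≥ (1−c)∫u², impossible since c < 1; so 1−α > 0. By the sharp Poincaré inequality on H^1_0 of an interval of length L, ∫(u')² ≥ (π/L)²∫u² with equality for the first sine mode sin(π(x−x₀)/L) (x₀ the left endpoint), so the inequality holds for all u iff (1−α)(π/L)² ≥ α − c, i.e. α ≤ ((π/L)² + c)/((π/L)² + 1) = (1 + c(L/π)²)/(1 + (L/π)²). (Direct route, valid since c ≤ 0: Poincaré gives c∫u² ≥ c(L/π)²∫(u')², so a(u,u) ≥ (1 + c(L/π)²)∫(u')², while ||u||_{H^1}² ≤ (1 + (L/π)²)∫(u')²; dividing yields the same α.) With (π/L)² = 4*π^2 and c = -156/5, the largest admissible constant is α = ((π/L)² + c)/((π/L)² + 1).
Simplifying, α = 4*(-39 + 5*π^2)/(5*(1 + 4*π^2)).


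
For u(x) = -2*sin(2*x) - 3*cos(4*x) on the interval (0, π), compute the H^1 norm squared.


||u||_{H^1(0,π)}^2 = 173*π/2

u'(x) = 12*sin(4*x) - 4*cos(2*x).
Expand u² and (u')² and integrate term by term on (0, π), using: for integers n ≥ 1, ∫_0^π sin²(nx) dx = ∫_0^π cos²(nx) dx = π/2; for n ≠ n', ∫_0^π sin(nx)sin(n'x) dx = ∫_0^π cos(nx)cos(n'x) dx = 0; and by product-to-sum, ∫_0^π sin(nx)cos(n'x) dx = ½∫_0^π [sin((n+n')x) + sin((n−n')x)] dx, which is 0 when n+n' is even and 2n/(n²−n'²) when n+n' is odd (it need not vanish on (0, π)).
  u² squared terms: (-3)²·∫cos(4x)² dx = 9·π/2 = 9*π/2;  (-2)²·∫sin(2x)² dx = 4·π/2 = 2*π.
  u² cross terms: 2·(-3)·(-2)·∫cos(4x)·sin(2x) dx = 12·(0) = 0.
  So ∫_0^π u² dx = 9*π/2 + 2*π + 0 = 13*π/2.
  (u')² squared terms: (-4)²·∫cos(2x)² dx = 16·π/2 = 8*π;  (12)²·∫sin(4x)² dx = 144·π/2 = 72*π.
  (u')² cross terms: 2·(-4)·(12)·∫cos(2x)·sin(4x) dx = -96·(0) = 0.
  So ∫_0^π (u')² dx = 8*π + 72*π + 0 = 80*π.
||u||_{H^1}^2 = (13*π/2) + (80*π) = 173*π/2.


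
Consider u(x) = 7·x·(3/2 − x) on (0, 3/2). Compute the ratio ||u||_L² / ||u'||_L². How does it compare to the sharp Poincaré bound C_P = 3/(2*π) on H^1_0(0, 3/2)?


||u||_L² / ||u'||_L² = 3*sqrt(10)/20 < C_P = 3/(2*π).

u(x) = 7·x·(3/2 − x), so u'(x) = 21/2 - 14*x.
u(x) = 7·x·(3/2 − x) vanishes at x = 0 and x = 3/2, so u ∈ H^1_0(0, 3/2). Differentiate via the product rule and integrate the resulting polynomials term by term.
  ∫_0^3/2 u² dx = ∫_0^3/2 (49*x^4 - 147*x^3 + 441*x^2/4) dx. Term by term:
    ∫_0^3/2 49*x^4 dx = 11907/160;  ∫_0^3/2 -147*x^3 dx = -11907/64;  ∫_0^3/2 441*x^2/4 dx = 3969/32.
  Sum: 11907/160 − 11907/64 + 3969/32 = 3969/320.
  ∫_0^3/2 (u')² dx = ∫_0^3/2 (196*x^2 - 294*x + 441/4) dx. Term by term:
    ∫_0^3/2 196*x^2 dx = 441/2;  ∫_0^3/2 -294*x dx = -1323/4;  ∫_0^3/2 441/4 dx = 1323/8.
  Sum: 441/2 − 1323/4 + 1323/8 = 441/8.
∫_0^3/2 u² dx = 3969/320, so ||u||_L² = 63*sqrt(5)/40.
∫_0^3/2 (u')² dx = 441/8, so ||u'||_L² = 21*sqrt(2)/4.
Ratio ||u||_L² / ||u'||_L² = 3*sqrt(10)/20.
Sharp Poincaré constant on H^1_0(0, 3/2) is C_P = L/π = 3/(2*π), achieved by sin(2*π/3·x).
A polynomial bump cannot attain the sharp Poincaré constant (only the first sine eigenfunction does), so the ratio is strictly less than C_P, consistent with ||u||_L² ≤ C_P ||u'||_L².


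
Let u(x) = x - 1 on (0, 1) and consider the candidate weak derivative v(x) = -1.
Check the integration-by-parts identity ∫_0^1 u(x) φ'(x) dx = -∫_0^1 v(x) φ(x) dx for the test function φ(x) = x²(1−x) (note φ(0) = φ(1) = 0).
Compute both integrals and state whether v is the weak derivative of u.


LHS = -1/12, RHS = 1/12. No, v is not the weak derivative of u.

u(x) = x - 1, classical derivative u'(x) = 1.
φ(x) = x²(1−x), so φ'(x) = x*(2 - 3*x).
Note φ(0) = φ(1) = 0, so the boundary term u·φ vanishes.
LHS = ∫_0^1 u(x) φ'(x) dx = ∫_0^1 (-3*x^3 + 5*x^2 - 2*x) dx. Term by term:
  ∫_0^1 -3*x^3 dx = -3/4;  ∫_0^1 5*x^2 dx = 5/3;  ∫_0^1 -2*x dx = -1.
Sum: -3/4 + 5/3 − 1 = -1/12.
So LHS = -1/12.
∫_0^1 v(x) φ(x) dx = ∫_0^1 (x^3 - x^2) dx. Term by term:
  ∫_0^1 x^3 dx = 1/4;  ∫_0^1 -x^2 dx = -1/3.
Sum: 1/4 − 1/3 = -1/12.
So RHS = -∫_0^1 v(x) φ(x) dx = 1/12.
LHS − RHS = -1/6 ≠ 0, so the identity fails.
(For a valid weak derivative the identity must hold for EVERY test function, in particular this one. The failure shows v is NOT the weak derivative of u.)
Correct weak derivative would be u'(x) = 1.


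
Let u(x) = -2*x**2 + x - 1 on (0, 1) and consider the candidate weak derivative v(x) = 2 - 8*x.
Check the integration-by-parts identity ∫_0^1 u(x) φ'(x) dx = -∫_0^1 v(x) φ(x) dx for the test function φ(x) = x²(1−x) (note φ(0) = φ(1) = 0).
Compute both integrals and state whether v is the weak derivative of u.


LHS = 7/60, RHS = 7/30. No, v is not the weak derivative of u.

u(x) = -2*x**2 + x - 1, classical derivative u'(x) = 1 - 4*x.
φ(x) = x²(1−x), so φ'(x) = x*(2 - 3*x).
Note φ(0) = φ(1) = 0, so the boundary term u·φ vanishes.
LHS = ∫_0^1 u(x) φ'(x) dx = ∫_0^1 (6*x^4 - 7*x^3 + 5*x^2 - 2*x) dx. Term by term:
  ∫_0^1 6*x^4 dx = 6/5;  ∫_0^1 -7*x^3 dx = -7/4;  ∫_0^1 5*x^2 dx = 5/3;
  ∫_0^1 -2*x dx = -1.
Sum: 6/5 − 7/4 + 5/3 − 1 = 7/60.
So LHS = 7/60.
∫_0^1 v(x) φ(x) dx = ∫_0^1 (8*x^4 - 10*x^3 + 2*x^2) dx. Term by term:
  ∫_0^1 8*x^4 dx = 8/5;  ∫_0^1 -10*x^3 dx = -5/2;  ∫_0^1 2*x^2 dx = 2/3.
Sum: 8/5 − 5/2 + 2/3 = -7/30.
So RHS = -∫_0^1 v(x) φ(x) dx = 7/30.
LHS − RHS = -7/60 ≠ 0, so the identity fails.
(For a valid weak derivative the identity must hold for EVERY test function, in particular this one. The failure shows v is NOT the weak derivative of u.)
Correct weak derivative would be u'(x) = 1 - 4*x.


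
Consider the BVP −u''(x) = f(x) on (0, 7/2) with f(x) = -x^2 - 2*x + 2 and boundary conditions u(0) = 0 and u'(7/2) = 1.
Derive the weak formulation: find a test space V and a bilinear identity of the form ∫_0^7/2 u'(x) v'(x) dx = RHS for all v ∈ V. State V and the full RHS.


V = {v ∈ H^1(0, 7/2) : v(0) = 0} (test functions vanish at x = 0 where u is specified); weak form: ∫_0^7/2 u'v' dx = ∫_0^7/2 (-x^2 - 2*x + 2) v dx + v(7/2) for all v ∈ V.

Multiply both sides by a test function v and integrate from 0 to 7/2:
  ∫_0^7/2 −u''(x) v(x) dx = ∫_0^7/2 f(x) v(x) dx.
Integrate the LHS by parts once:
  ∫_0^7/2 −u'' v dx = −[u'(x) v(x)]_0^7/2 + ∫_0^7/2 u'(x) v'(x) dx.
Thus ∫_0^7/2 u'(x) v'(x) dx = ∫_0^7/2 f(x) v(x) dx + [u'(x) v(x)]_0^7/2.
Choose V so that boundary terms are either known or forced to vanish.
Mixed BC: u(0) = 0 (Dirichlet) and u'(7/2) = 1 (Neumann). Define V = {v ∈ H^1(0, 7/2) : v(0) = 0}. Then [u' v]_0^7/2 = u'(7/2)·v(7/2) − u'(0)·0 = v(7/2).
Weak formulation: find u (satisfying any essential BC) such that ∫_0^7/2 u'(x) v'(x) dx = ∫_0^7/2 f v dx + v(7/2) for all v ∈ V (Dirichlet at 0 absorbed into V; Neumann datum at x = 7/2 contributes the boundary term).
Substituting f(x) = -x^2 - 2*x + 2, the right-hand side is ∫_0^7/2 (-x^2 - 2*x + 2) v dx + v(7/2).


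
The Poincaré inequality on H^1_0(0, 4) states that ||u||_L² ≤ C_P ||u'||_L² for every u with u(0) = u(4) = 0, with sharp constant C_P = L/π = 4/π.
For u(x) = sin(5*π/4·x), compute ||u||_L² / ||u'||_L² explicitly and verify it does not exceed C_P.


||u||_L² / ||u'||_L² = 4/(5*π) < C_P = 4/π.

u(x) = sin(5*π/4·x), so u'(x) = 5*π*cos(5*π*x/4)/4.
Writing u(x) = A·sin(kπx/L) with A = 1 and k = 5, use ∫_0^L sin²(kπx/L) dx = L/2 and ∫_0^L cos²(kπx/L) dx = L/2.
u² = 1·sin²(5*π/4·x) and (u')² = 25*π^2/16·cos²(5*π/4·x), and each of sin², cos² integrates to L/2 = 2 over (0, 4).
∫_0^4 u² dx = 2, so ||u||_L² = sqrt(2).
∫_0^4 (u')² dx = 25*π^2/8, so ||u'||_L² = 5*sqrt(2)*π/4.
Ratio ||u||_L² / ||u'||_L² = 4/(5*π).
Sharp Poincaré constant on H^1_0(0, 4) is C_P = L/π = 4/π, achieved by sin(π/4·x).
This is the k = 5 harmonic; the ratio L/(kπ) is strictly less than C_P = L/π, consistent with the sharp inequality ||u||_L² ≤ C_P ||u'||_L².


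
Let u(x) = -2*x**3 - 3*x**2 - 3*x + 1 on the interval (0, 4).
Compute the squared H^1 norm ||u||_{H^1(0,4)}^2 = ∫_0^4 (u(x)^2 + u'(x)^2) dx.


||u||_{H^1}^2 = 1281416/35

The H^1 norm (squared) on an interval (0, L) is
  ||u||_{H^1}^2 = ∫_0^L u(x)^2 dx + ∫_0^L u'(x)^2 dx.
Compute u'(x) = -6*x**2 - 6*x - 3.
Then u(x)^2 = 4*x**6 + 12*x**5 + 21*x**4 + 14*x**3 + 3*x**2 - 6*x + 1 and u'(x)^2 = 36*x**4 + 72*x**3 + 72*x**2 + 36*x + 9.
Integrate each monomial from 0 to 4 using ∫_0^4 c·x^n dx = c·4^(n+1)/(n+1):
  ∫_0^4 u(x)^2 dx = ∫_0^4 (4*x^6 + 12*x^5 + 21*x^4 + 14*x^3 + 3*x^2 - 6*x + 1) dx. Term by term:
    ∫_0^4 4*x^6 dx = 65536/7;  ∫_0^4 12*x^5 dx = 8192;  ∫_0^4 21*x^4 dx = 21504/5;
    ∫_0^4 14*x^3 dx = 896;  ∫_0^4 3*x^2 dx = 64;  ∫_0^4 -6*x dx = -48;
    ∫_0^4 1 dx = 4.
  Sum: 65536/7 + 8192 + 21504/5 + 896 + 64 − 48 + 4 = 796988/35.
  ∫_0^4 u'(x)^2 dx = ∫_0^4 (36*x^4 + 72*x^3 + 72*x^2 + 36*x + 9) dx. Term by term:
    ∫_0^4 36*x^4 dx = 36864/5;  ∫_0^4 72*x^3 dx = 4608;  ∫_0^4 72*x^2 dx = 1536;
    ∫_0^4 36*x dx = 288;  ∫_0^4 9 dx = 36.
  Sum: 36864/5 + 4608 + 1536 + 288 + 36 = 69204/5.
Adding: ||u||_{H^1}^2 = 796988/35 + 69204/5 = 1281416/35.


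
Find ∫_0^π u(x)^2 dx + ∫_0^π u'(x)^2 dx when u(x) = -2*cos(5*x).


||u||_{H^1(0,π)}^2 = 52*π

u'(x) = 10*sin(5*x).
Expand u² and (u')² and integrate term by term on (0, π), using: for integers n ≥ 1, ∫_0^π sin²(nx) dx = ∫_0^π cos²(nx) dx = π/2; for n ≠ n', ∫_0^π sin(nx)sin(n'x) dx = ∫_0^π cos(nx)cos(n'x) dx = 0; and by product-to-sum, ∫_0^π sin(nx)cos(n'x) dx = ½∫_0^π [sin((n+n')x) + sin((n−n')x)] dx, which is 0 when n+n' is even and 2n/(n²−n'²) when n+n' is odd (it need not vanish on (0, π)).
  u² squared terms: (-2)²·∫cos(5x)² dx = 4·π/2 = 2*π.
  So ∫_0^π u² dx = 2*π.
  (u')² squared terms: (10)²·∫sin(5x)² dx = 100·π/2 = 50*π.
  So ∫_0^π (u')² dx = 50*π.
||u||_{H^1}^2 = (2*π) + (50*π) = 52*π.


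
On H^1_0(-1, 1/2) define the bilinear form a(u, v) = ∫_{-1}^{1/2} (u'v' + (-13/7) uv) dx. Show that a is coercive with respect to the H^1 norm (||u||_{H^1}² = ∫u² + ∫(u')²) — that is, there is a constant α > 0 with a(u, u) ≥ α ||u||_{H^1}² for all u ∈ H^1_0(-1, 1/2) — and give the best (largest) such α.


α = (-117 + 28*π^2)/(7*(9 + 4*π^2))

Coercivity of a(·,·) on H^1_0(-1, 1/2) means a(u, u) ≥ α ||u||_{H^1}² for every u ∈ H^1_0.
The interval has length L = 3/2, and Poincaré/coercivity depend only on L. Here a(u, u) = ∫(u')² + (-13/7)·∫u².
Here c = -13/7 < 0 with |c| < (π/L)² = 4*π^2/9, so coercivity still holds. The condition a(u,u) ≥ α||u||_{H^1}² reads (1−α)∫(u')² ≥ (α−c)∫u². Any admissible α is ≤ 1 (rapidly oscillating u have ∫u²/∫(u')² → 0), and α = 1 would force 0 ≥ (1−c)∫u², impossible since c < 1; so 1−α > 0. By the sharp Poincaré inequality on H^1_0 of an interval of length L, ∫(u')² ≥ (π/L)²∫u² with equality for the first sine mode sin(π(x−x₀)/L) (x₀ the left endpoint), so the inequality holds for all u iff (1−α)(π/L)² ≥ α − c, i.e. α ≤ ((π/L)² + c)/((π/L)² + 1) = (1 + c(L/π)²)/(1 + (L/π)²). (Direct route, valid since c ≤ 0: Poincaré gives c∫u² ≥ c(L/π)²∫(u')², so a(u,u) ≥ (1 + c(L/π)²)∫(u')², while ||u||_{H^1}² ≤ (1 + (L/π)²)∫(u')²; dividing yields the same α.) With (π/L)² = 4*π^2/9 and c = -13/7, the largest admissible constant is α = ((π/L)² + c)/((π/L)² + 1).
Simplifying, α = (-117 + 28*π^2)/(7*(9 + 4*π^2)).
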